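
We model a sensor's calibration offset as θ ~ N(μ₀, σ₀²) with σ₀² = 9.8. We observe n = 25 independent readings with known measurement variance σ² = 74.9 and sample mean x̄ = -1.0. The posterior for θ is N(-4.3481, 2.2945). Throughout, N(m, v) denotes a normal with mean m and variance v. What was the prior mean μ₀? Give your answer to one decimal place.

μ₀ = -15.3

The posterior mean is a precision-weighted average: μ_n = (τ₀μ₀ + τ_data·x̄)/(τ₀+τ_data), with τ₀=1/σ₀² and τ_data=n/σ².
Here τ₀ = 1/9.8 = 0.102041 and τ_data = 25/74.9 = 0.333778, so τ_n = 0.435819.
Rearranging for μ₀: μ₀ = (μ_n·τ_n − τ_data·x̄)/τ₀ = (-4.3481·0.435819 − 0.333778·-1.0) / 0.102041 = -1.561207/0.102041 ≈ -15.3.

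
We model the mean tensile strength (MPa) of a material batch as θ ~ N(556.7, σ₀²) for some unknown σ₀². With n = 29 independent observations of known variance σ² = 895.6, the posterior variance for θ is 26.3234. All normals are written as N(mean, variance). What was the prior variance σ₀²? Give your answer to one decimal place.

σ₀² = 178.3

Posterior precision equals prior precision plus data precision: 1/σ_n² = 1/σ₀² + n/σ².
So 1/σ₀² = 1/26.3234 − 29/895.6 = 0.037989 − 0.032381 = 0.005608.
Hence σ₀² = 1/0.005608 ≈ 178.3.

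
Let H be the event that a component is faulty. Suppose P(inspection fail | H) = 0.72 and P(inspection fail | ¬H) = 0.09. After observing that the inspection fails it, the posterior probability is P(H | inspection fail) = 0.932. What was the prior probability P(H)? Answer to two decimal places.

In odds form, posterior odds = prior odds × likelihood ratio, so prior odds = posterior odds ÷ LR.
Posterior odds = 0.932/(1−0.932) = 13.7059. LR = 0.72/0.09 = 8.0000.
Prior odds = 13.7059/8.0000 = 1.7132, so P(H) = 1.7132/(1+1.7132) ≈ 0.63.

P(H) = 0.63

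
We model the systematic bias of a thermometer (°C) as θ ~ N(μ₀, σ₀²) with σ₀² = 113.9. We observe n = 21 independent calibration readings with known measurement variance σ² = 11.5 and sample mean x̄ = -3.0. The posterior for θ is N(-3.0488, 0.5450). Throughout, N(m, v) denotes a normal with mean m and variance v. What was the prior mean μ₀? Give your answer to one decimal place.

The posterior mean is a precision-weighted average: μ_n = (τ₀μ₀ + τ_data·x̄)/(τ₀+τ_data), with τ₀=1/σ₀² and τ_data=n/σ².
Here τ₀ = 1/113.9 = 0.008780 and τ_data = 21/11.5 = 1.826087, so τ_n = 1.834867.
Rearranging for μ₀: μ₀ = (μ_n·τ_n − τ_data·x̄)/τ₀ = (-3.0488·1.834867 − 1.826087·-3.0) / 0.008780 = -0.115882/0.008780 ≈ -13.2.

μ₀ = -13.2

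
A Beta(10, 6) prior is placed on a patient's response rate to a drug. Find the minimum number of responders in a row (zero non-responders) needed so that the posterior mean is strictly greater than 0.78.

After k responders and 0 non-responders the posterior is Beta(10+k, 6), with mean (10+k)/(10+6+k).
Set (10+k)/(16+k) > 0.78 and solve: k > (0.78·16 − 10)/(1 − 0.78) = 11.273.
The smallest integer exceeding 11.273 is 12.

k = 12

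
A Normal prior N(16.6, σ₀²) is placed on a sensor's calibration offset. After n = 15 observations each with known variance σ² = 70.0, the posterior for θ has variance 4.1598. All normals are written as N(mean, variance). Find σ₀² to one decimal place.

σ₀² = 38.3

For the Normal–Normal model with known σ², precisions add: τ_n = τ₀ + n/σ².
So 1/σ₀² = 1/4.1598 − 15/70.0 = 0.240396 − 0.214286 = 0.026110.
Hence σ₀² = 1/0.026110 ≈ 38.3.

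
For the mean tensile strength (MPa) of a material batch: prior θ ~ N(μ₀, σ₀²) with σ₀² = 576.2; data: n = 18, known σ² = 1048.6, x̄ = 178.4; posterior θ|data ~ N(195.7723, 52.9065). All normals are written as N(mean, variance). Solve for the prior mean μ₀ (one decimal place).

μ₀ = 367.6

The posterior mean is a precision-weighted average: μ_n = (τ₀μ₀ + τ_data·x̄)/(τ₀+τ_data), with τ₀=1/σ₀² and τ_data=n/σ².
Here τ₀ = 1/576.2 = 0.001736 and τ_data = 18/1048.6 = 0.017166, so τ_n = 0.018902.
Rearranging for μ₀: μ₀ = (μ_n·τ_n − τ_data·x̄)/τ₀ = (195.7723·0.018902 − 0.017166·178.4) / 0.001736 = 0.638074/0.001736 ≈ 367.6.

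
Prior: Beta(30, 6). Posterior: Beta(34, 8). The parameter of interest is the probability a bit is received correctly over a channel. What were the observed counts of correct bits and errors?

4 correct bits and 2 errors

Beta is conjugate to the binomial likelihood: posterior = Beta(α+s, β+f).
So s = 34 − 30 = 4 and f = 8 − 6 = 2.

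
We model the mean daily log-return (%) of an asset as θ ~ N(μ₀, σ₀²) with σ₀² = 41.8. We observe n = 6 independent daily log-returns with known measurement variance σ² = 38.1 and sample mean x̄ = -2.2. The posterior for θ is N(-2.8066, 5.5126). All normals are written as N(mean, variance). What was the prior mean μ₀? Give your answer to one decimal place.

μ₀ = -6.8

With known observation variance, the Normal–Normal posterior has precision τ_n = τ₀ + n/σ² and mean μ_n = (τ₀μ₀ + (n/σ²)x̄)/τ_n.
Here τ₀ = 1/41.8 = 0.023923 and τ_data = 6/38.1 = 0.157480, so τ_n = 0.181403.
Rearranging for μ₀: μ₀ = (μ_n·τ_n − τ_data·x̄)/τ₀ = (-2.8066·0.181403 − 0.157480·-2.2) / 0.023923 = -0.162670/0.023923 ≈ -6.8.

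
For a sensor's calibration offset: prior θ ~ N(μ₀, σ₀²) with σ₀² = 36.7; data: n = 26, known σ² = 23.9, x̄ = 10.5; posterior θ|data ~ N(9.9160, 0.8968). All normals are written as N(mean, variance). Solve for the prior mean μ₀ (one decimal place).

The posterior mean is a precision-weighted average: μ_n = (τ₀μ₀ + τ_data·x̄)/(τ₀+τ_data), with τ₀=1/σ₀² and τ_data=n/σ².
Here τ₀ = 1/36.7 = 0.027248 and τ_data = 26/23.9 = 1.087866, so τ_n = 1.115114.
Rearranging for μ₀: μ₀ = (μ_n·τ_n − τ_data·x̄)/τ₀ = (9.9160·1.115114 − 1.087866·10.5) / 0.027248 = -0.365123/0.027248 ≈ -13.4.

μ₀ = -13.4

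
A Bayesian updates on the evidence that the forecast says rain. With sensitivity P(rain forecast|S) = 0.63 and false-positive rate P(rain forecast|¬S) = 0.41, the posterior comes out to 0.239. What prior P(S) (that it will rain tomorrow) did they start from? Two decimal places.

P(S) = 0.17

In odds form, posterior odds = prior odds × likelihood ratio, so prior odds = posterior odds ÷ LR.
Posterior odds = 0.239/(1−0.239) = 0.3141. LR = 0.63/0.41 = 1.5366.
Prior odds = 0.3141/1.5366 = 0.2044, so P(S) = 0.2044/(1+0.2044) ≈ 0.17.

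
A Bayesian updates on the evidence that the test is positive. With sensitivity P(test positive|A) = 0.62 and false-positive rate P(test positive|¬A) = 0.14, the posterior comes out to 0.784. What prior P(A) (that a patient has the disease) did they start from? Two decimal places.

P(A) = 0.45

In odds form, posterior odds = prior odds × likelihood ratio, so prior odds = posterior odds ÷ LR.
Posterior odds = 0.784/(1−0.784) = 3.6296. LR = 0.62/0.14 = 4.4286.
Prior odds = 3.6296/4.4286 = 0.8196, so P(A) = 0.8196/(1+0.8196) ≈ 0.45.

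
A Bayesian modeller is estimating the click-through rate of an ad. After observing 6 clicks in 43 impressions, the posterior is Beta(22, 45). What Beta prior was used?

Beta(16, 8)

Beta is conjugate to the binomial likelihood: posterior = Beta(a+s, b+f).
Subtract the data counts: 22−6=16, 45−37=8.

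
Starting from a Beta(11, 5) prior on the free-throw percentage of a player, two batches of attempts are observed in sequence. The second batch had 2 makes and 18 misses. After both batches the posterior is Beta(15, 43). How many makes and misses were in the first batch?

2 makes and 20 misses

Because Beta–binomial updating is additive in the counts, the combined data contributed (α_post−α_prior, β_post−β_prior) successes and failures.
Total across both batches: 15−11=4 makes, 43−5=38 misses.
Subtract the second batch: 4−2=2 makes and 38−18=20 misses.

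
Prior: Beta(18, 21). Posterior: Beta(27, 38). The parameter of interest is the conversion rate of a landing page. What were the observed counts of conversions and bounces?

A Beta(a, b) prior with s successes and f failures in binomial data gives a Beta(a+s, b+f) posterior.
Match parameters: s=27−18=9, f=38−21=17.

9 conversions and 17 bounces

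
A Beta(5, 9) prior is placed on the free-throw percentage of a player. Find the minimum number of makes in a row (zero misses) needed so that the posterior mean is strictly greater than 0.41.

k = 2

After k makes and 0 misses the posterior is Beta(5+k, 9), with mean (5+k)/(5+9+k).
Set (5+k)/(14+k) > 0.41 and solve: k > (0.41·14 − 5)/(1 − 0.41) = 1.254.
The smallest integer exceeding 1.254 is 2.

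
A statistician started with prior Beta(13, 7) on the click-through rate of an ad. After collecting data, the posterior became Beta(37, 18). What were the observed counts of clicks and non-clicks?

24 clicks and 11 non-clicks

Under Beta–binomial conjugacy the posterior parameters are (α+s, β+f).
Match parameters: s=37−13=24, f=18−7=11.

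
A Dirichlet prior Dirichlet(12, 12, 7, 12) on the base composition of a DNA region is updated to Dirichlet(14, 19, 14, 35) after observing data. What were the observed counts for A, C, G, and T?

For a Dirichlet(α) prior with multinomial counts c, the posterior is Dirichlet(α + c) componentwise.
Counts are posterior − prior componentwise: 14−12=2, 19−12=7, 14−7=7, 35−12=23.

counts (2, 7, 7, 23)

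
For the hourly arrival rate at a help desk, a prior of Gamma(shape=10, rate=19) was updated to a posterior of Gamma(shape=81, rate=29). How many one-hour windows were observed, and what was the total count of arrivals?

Gamma–Poisson conjugacy: posterior shape = α + Σxᵢ, posterior rate = β + n.
Matching: Σxᵢ = 81 − 10 = 71 and n = 29 − 19 = 10.

n = 10 one-hour windows with total 71 arrivals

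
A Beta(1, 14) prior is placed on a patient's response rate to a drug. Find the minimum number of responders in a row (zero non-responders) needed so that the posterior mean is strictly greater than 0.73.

After k responders and 0 non-responders the posterior is Beta(1+k, 14), with mean (1+k)/(1+14+k).
Set (1+k)/(15+k) > 0.73 and solve: k > (0.73·15 − 1)/(1 − 0.73) = 36.852.
The smallest integer exceeding 36.852 is 37, and checking k=37: (38)/(52) = 0.7308 > 0.73.

k = 37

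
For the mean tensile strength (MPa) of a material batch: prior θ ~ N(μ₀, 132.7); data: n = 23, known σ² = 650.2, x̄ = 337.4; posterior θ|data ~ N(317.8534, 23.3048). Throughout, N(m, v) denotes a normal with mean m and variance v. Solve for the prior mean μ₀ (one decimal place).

μ₀ = 226.1

The posterior mean is a precision-weighted average: μ_n = (τ₀μ₀ + τ_data·x̄)/(τ₀+τ_data), with τ₀=1/σ₀² and τ_data=n/σ².
Here τ₀ = 1/132.7 = 0.007536 and τ_data = 23/650.2 = 0.035374, so τ_n = 0.042910.
Rearranging for μ₀: μ₀ = (μ_n·τ_n − τ_data·x̄)/τ₀ = (317.8534·0.042910 − 0.035374·337.4) / 0.007536 = 1.703902/0.007536 ≈ 226.1.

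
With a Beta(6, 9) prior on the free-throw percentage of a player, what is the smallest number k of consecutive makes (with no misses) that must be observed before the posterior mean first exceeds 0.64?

k = 11

After k makes and 0 misses the posterior is Beta(6+k, 9), with mean (6+k)/(6+9+k).
Set (6+k)/(15+k) > 0.64 and solve: k > (0.64·15 − 6)/(1 − 0.64) = 10.000.
The smallest integer exceeding 10.000 is 11.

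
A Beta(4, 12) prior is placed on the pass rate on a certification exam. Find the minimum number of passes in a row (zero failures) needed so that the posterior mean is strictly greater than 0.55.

k = 11

After k passes and 0 failures the posterior is Beta(4+k, 12), with mean (4+k)/(4+12+k).
Set (4+k)/(16+k) > 0.55 and solve: k > (0.55·16 − 4)/(1 − 0.55) = 10.667.
The smallest integer exceeding 10.667 is 11, and checking k=11: (15)/(27) = 0.5556 > 0.55.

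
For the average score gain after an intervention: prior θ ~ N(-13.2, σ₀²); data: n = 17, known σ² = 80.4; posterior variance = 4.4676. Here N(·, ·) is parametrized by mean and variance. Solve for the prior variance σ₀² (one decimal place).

Posterior precision equals prior precision plus data precision: 1/σ_n² = 1/σ₀² + n/σ².
So 1/σ₀² = 1/4.4676 − 17/80.4 = 0.223834 − 0.211443 = 0.012391.
Hence σ₀² = 1/0.012391 ≈ 80.7.

σ₀² = 80.7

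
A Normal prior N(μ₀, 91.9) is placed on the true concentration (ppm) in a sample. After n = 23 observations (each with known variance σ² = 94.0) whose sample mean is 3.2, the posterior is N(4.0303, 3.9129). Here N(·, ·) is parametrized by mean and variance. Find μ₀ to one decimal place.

μ₀ = 22.7

The posterior mean is a precision-weighted average: μ_n = (τ₀μ₀ + τ_data·x̄)/(τ₀+τ_data), with τ₀=1/σ₀² and τ_data=n/σ².
Here τ₀ = 1/91.9 = 0.010881 and τ_data = 23/94.0 = 0.244681, so τ_n = 0.255562.
Rearranging for μ₀: μ₀ = (μ_n·τ_n − τ_data·x̄)/τ₀ = (4.0303·0.255562 − 0.244681·3.2) / 0.010881 = 0.247012/0.010881 ≈ 22.7.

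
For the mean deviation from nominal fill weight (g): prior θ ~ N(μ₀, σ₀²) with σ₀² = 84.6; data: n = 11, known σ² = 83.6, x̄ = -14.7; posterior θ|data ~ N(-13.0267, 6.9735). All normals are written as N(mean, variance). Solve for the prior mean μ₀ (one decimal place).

The posterior mean is a precision-weighted average: μ_n = (τ₀μ₀ + τ_data·x̄)/(τ₀+τ_data), with τ₀=1/σ₀² and τ_data=n/σ².
Here τ₀ = 1/84.6 = 0.011820 and τ_data = 11/83.6 = 0.131579, so τ_n = 0.143399.
Rearranging for μ₀: μ₀ = (μ_n·τ_n − τ_data·x̄)/τ₀ = (-13.0267·0.143399 − 0.131579·-14.7) / 0.011820 = 0.066196/0.011820 ≈ 5.6.

μ₀ = 5.6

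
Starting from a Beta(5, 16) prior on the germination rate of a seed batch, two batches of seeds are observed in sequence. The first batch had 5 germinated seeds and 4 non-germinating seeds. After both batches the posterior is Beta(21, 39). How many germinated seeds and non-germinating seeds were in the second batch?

Sequential conjugate updates are equivalent to a single update on the pooled data, so total successes = posterior α − prior α and total failures = posterior β − prior β.
Total across both batches: 21−5=16 germinated seeds, 39−16=23 non-germinating seeds.
Subtract the first batch: 16−5=11 germinated seeds and 23−4=19 non-germinating seeds.

11 germinated seeds and 19 non-germinating seeds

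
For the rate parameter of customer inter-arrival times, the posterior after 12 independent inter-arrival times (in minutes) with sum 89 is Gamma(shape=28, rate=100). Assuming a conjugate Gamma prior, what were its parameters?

Gamma(shape=16, rate=11)

For an exponential likelihood with a Gamma(α, β) prior on the rate, n observations with total T give posterior Gamma(α+n, β+T).
So α = 28 − 12 = 16 and β = 100 − 89 = 11.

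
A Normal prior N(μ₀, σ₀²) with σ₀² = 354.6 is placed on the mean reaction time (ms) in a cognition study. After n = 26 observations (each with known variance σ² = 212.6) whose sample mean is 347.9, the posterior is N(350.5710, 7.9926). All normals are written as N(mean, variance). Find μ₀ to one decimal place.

μ₀ = 466.4

With known observation variance, the Normal–Normal posterior has precision τ_n = τ₀ + n/σ² and mean μ_n = (τ₀μ₀ + (n/σ²)x̄)/τ_n.
Here τ₀ = 1/354.6 = 0.002820 and τ_data = 26/212.6 = 0.122295, so τ_n = 0.125115.
Rearranging for μ₀: μ₀ = (μ_n·τ_n − τ_data·x̄)/τ₀ = (350.5710·0.125115 − 0.122295·347.9) / 0.002820 = 1.315260/0.002820 ≈ 466.4.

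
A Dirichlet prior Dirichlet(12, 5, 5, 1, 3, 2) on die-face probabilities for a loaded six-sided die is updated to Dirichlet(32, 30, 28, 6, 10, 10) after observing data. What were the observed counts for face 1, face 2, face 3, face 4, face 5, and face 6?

counts (20, 25, 23, 5, 7, 8)

For a Dirichlet(α) prior with multinomial counts c, the posterior is Dirichlet(α + c) componentwise.
Counts are posterior − prior componentwise: 32−12=20, 30−5=25, 28−5=23, 6−1=5, 10−3=7, 10−2=8.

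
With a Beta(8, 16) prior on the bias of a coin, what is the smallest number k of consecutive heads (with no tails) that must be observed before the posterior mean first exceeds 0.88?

After k heads and 0 tails the posterior is Beta(8+k, 16), with mean (8+k)/(8+16+k).
Set (8+k)/(24+k) > 0.88 and solve: k > (0.88·24 − 8)/(1 − 0.88) = 109.333.
The smallest integer exceeding 109.333 is 110, and checking k=110: (118)/(134) = 0.8806 > 0.88.

k = 110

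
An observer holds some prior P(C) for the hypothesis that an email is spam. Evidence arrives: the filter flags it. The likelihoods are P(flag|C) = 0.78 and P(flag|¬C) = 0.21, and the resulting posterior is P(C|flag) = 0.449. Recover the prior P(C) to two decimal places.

Bayes' rule in odds form gives O(C|E) = O(C)·[P(E|C)/P(E|¬C)], hence O(C) = O(C|E)/LR.
Posterior odds = 0.449/(1−0.449) = 0.8149. LR = 0.78/0.21 = 3.7143.
Prior odds = 0.8149/3.7143 = 0.2194, so P(C) = 0.2194/(1+0.2194) ≈ 0.18.

P(C) = 0.18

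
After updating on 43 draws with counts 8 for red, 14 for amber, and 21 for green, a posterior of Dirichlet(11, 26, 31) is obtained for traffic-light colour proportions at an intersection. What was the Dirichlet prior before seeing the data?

Dirichlet(3, 12, 10)

For a Dirichlet(α) prior with multinomial counts c, the posterior is Dirichlet(α + c) componentwise.
Subtract each count from the matching posterior parameter: 11−8=3, 26−14=12, 31−21=10.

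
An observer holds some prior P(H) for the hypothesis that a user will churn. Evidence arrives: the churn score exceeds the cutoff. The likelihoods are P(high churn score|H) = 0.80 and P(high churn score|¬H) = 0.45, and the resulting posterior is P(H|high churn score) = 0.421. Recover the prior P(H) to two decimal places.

P(H) = 0.29

Bayes' rule in odds form gives O(H|E) = O(H)·[P(E|H)/P(E|¬H)], hence O(H) = O(H|E)/LR.
Posterior odds = 0.421/(1−0.421) = 0.7271. LR = 0.80/0.45 = 1.7778.
Prior odds = 0.7271/1.7778 = 0.4090, so P(H) = 0.4090/(1+0.4090) ≈ 0.29.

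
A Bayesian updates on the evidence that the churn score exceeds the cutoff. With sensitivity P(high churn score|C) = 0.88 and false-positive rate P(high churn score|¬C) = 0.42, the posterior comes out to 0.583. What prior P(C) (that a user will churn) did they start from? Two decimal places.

P(C) = 0.40

Bayes' rule in odds form gives O(C|E) = O(C)·[P(E|C)/P(E|¬C)], hence O(C) = O(C|E)/LR.
Posterior odds = 0.583/(1−0.583) = 1.3981. LR = 0.88/0.42 = 2.0952.
Prior odds = 1.3981/2.0952 = 0.6673, so P(C) = 0.6673/(1+0.6673) ≈ 0.40.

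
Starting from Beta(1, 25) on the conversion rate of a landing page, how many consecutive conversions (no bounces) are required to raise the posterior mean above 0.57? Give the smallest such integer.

k = 33

After k conversions and 0 bounces the posterior is Beta(1+k, 25), with mean (1+k)/(1+25+k).
Set (1+k)/(26+k) > 0.57 and solve: k > (0.57·26 − 1)/(1 − 0.57) = 32.140.
The smallest integer exceeding 32.140 is 33, and checking k=33: (34)/(59) = 0.5763 > 0.57.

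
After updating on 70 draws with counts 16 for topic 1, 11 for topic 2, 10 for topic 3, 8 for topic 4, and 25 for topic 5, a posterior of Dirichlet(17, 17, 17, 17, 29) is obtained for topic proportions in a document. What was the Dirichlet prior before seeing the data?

For a Dirichlet(α) prior with multinomial counts c, the posterior is Dirichlet(α + c) componentwise.
Subtract each count from the matching posterior parameter: 17−16=1, 17−11=6, 17−10=7, 17−8=9, 29−25=4.

Dirichlet(1, 6, 7, 9, 4)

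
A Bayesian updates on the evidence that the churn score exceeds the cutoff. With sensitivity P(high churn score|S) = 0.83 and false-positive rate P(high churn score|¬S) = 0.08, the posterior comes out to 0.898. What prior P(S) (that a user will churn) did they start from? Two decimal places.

P(S) = 0.46

Bayes' rule in odds form gives O(S|E) = O(S)·[P(E|S)/P(E|¬S)], hence O(S) = O(S|E)/LR.
Posterior odds = 0.898/(1−0.898) = 8.8039. LR = 0.83/0.08 = 10.3750.
Prior odds = 8.8039/10.3750 = 0.8486, so P(S) = 0.8486/(1+0.8486) ≈ 0.46.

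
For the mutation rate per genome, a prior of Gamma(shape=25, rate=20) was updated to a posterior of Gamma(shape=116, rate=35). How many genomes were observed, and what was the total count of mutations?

n = 15 genomes with total 91 mutations

A Gamma(α, β) prior (rate parametrization) on a Poisson rate with n observations summing to S gives posterior Gamma(α+S, β+n).
Matching: Σxᵢ = 116 − 25 = 91 and n = 35 − 20 = 15.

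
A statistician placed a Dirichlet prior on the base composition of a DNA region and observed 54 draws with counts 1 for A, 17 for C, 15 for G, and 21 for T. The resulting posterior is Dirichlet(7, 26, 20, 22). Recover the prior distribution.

Dirichlet(6, 9, 5, 1)

For a Dirichlet(α) prior with multinomial counts c, the posterior is Dirichlet(α + c) componentwise.
Subtract each count from the matching posterior parameter: 7−1=6, 26−17=9, 20−15=5, 22−21=1.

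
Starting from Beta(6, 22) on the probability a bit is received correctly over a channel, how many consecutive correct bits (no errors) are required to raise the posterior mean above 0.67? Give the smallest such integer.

k = 39

After k correct bits and 0 errors the posterior is Beta(6+k, 22), with mean (6+k)/(6+22+k).
Set (6+k)/(28+k) > 0.67 and solve: k > (0.67·28 − 6)/(1 − 0.67) = 38.667.
The smallest integer exceeding 38.667 is 39.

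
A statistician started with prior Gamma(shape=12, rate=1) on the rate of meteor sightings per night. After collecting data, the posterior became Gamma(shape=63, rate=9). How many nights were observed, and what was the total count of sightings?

n = 8 nights with total 51 sightings

A Gamma(α, β) prior (rate parametrization) on a Poisson rate with n observations summing to S gives posterior Gamma(α+S, β+n).
Matching: Σxᵢ = 63 − 12 = 51 and n = 9 − 1 = 8.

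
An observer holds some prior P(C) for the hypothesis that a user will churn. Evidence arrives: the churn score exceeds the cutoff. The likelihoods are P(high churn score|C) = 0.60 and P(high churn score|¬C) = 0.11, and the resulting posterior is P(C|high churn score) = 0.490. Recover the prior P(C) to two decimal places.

P(C) = 0.15

Bayes' rule in odds form gives O(C|E) = O(C)·[P(E|C)/P(E|¬C)], hence O(C) = O(C|E)/LR.
Posterior odds = 0.490/(1−0.490) = 0.9608. LR = 0.60/0.11 = 5.4545.
Prior odds = 0.9608/5.4545 = 0.1761, so P(C) = 0.1761/(1+0.1761) ≈ 0.15.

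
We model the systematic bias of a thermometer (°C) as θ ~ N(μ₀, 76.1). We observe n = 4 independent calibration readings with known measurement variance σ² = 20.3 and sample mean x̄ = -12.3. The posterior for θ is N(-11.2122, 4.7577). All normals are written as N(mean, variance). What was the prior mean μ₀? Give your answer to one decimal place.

μ₀ = 5.1

The posterior mean is a precision-weighted average: μ_n = (τ₀μ₀ + τ_data·x̄)/(τ₀+τ_data), with τ₀=1/σ₀² and τ_data=n/σ².
Here τ₀ = 1/76.1 = 0.013141 and τ_data = 4/20.3 = 0.197044, so τ_n = 0.210185.
Rearranging for μ₀: μ₀ = (μ_n·τ_n − τ_data·x̄)/τ₀ = (-11.2122·0.210185 − 0.197044·-12.3) / 0.013141 = 0.067005/0.013141 ≈ 5.1.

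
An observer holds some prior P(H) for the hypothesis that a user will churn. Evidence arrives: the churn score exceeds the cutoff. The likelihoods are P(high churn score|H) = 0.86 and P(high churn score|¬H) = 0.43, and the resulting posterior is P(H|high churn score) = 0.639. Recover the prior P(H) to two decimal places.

P(H) = 0.47

Bayes' rule in odds form gives O(H|E) = O(H)·[P(E|H)/P(E|¬H)], hence O(H) = O(H|E)/LR.
Posterior odds = 0.639/(1−0.639) = 1.7701. LR = 0.86/0.43 = 2.0000.
Prior odds = 1.7701/2.0000 = 0.8851, so P(H) = 0.8851/(1+0.8851) ≈ 0.47.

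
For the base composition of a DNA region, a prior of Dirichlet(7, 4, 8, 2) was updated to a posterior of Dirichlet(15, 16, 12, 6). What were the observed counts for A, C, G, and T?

counts (8, 12, 4, 4)

For a Dirichlet(α) prior with multinomial counts c, the posterior is Dirichlet(α + c) componentwise.
Counts are posterior − prior componentwise: 15−7=8, 16−4=12, 12−8=4, 6−2=4.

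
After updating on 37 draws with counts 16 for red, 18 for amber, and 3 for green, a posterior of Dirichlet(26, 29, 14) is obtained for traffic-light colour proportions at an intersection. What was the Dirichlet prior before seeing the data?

Dirichlet(10, 11, 11)

For a Dirichlet(α) prior with multinomial counts c, the posterior is Dirichlet(α + c) componentwise.
Subtract each count from the matching posterior parameter: 26−16=10, 29−18=11, 14−3=11.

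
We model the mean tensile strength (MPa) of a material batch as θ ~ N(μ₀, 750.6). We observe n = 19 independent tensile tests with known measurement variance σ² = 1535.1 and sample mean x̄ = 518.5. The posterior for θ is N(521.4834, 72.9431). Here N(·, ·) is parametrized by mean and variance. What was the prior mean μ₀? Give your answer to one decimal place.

μ₀ = 549.2

With known observation variance, the Normal–Normal posterior has precision τ_n = τ₀ + n/σ² and mean μ_n = (τ₀μ₀ + (n/σ²)x̄)/τ_n.
Here τ₀ = 1/750.6 = 0.001332 and τ_data = 19/1535.1 = 0.012377, so τ_n = 0.013709.
Rearranging for μ₀: μ₀ = (μ_n·τ_n − τ_data·x̄)/τ₀ = (521.4834·0.013709 − 0.012377·518.5) / 0.001332 = 0.731541/0.001332 ≈ 549.2.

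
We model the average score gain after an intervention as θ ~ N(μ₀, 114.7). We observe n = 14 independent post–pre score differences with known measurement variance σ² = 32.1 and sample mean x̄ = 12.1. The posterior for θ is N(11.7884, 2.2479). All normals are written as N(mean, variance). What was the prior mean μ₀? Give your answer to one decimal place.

With known observation variance, the Normal–Normal posterior has precision τ_n = τ₀ + n/σ² and mean μ_n = (τ₀μ₀ + (n/σ²)x̄)/τ_n.
Here τ₀ = 1/114.7 = 0.008718 and τ_data = 14/32.1 = 0.436137, so τ_n = 0.444855.
Rearranging for μ₀: μ₀ = (μ_n·τ_n − τ_data·x̄)/τ₀ = (11.7884·0.444855 − 0.436137·12.1) / 0.008718 = -0.033129/0.008718 ≈ -3.8.

μ₀ = -3.8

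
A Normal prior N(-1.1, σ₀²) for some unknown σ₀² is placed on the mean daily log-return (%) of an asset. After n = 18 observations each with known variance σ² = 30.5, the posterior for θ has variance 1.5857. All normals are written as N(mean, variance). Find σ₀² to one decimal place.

For the Normal–Normal model with known σ², precisions add: τ_n = τ₀ + n/σ².
So 1/σ₀² = 1/1.5857 − 18/30.5 = 0.630636 − 0.590164 = 0.040472.
Hence σ₀² = 1/0.040472 ≈ 24.7.

σ₀² = 24.7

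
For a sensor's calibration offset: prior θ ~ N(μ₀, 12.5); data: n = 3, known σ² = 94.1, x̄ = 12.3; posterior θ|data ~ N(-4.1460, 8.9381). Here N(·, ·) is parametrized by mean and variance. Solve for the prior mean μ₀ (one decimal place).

μ₀ = -10.7

The posterior mean is a precision-weighted average: μ_n = (τ₀μ₀ + τ_data·x̄)/(τ₀+τ_data), with τ₀=1/σ₀² and τ_data=n/σ².
Here τ₀ = 1/12.5 = 0.080000 and τ_data = 3/94.1 = 0.031881, so τ_n = 0.111881.
Rearranging for μ₀: μ₀ = (μ_n·τ_n − τ_data·x̄)/τ₀ = (-4.1460·0.111881 − 0.031881·12.3) / 0.080000 = -0.855995/0.080000 ≈ -10.7.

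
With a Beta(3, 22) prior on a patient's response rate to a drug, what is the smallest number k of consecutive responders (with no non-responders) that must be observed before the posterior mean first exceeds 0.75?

After k responders and 0 non-responders the posterior is Beta(3+k, 22), with mean (3+k)/(3+22+k).
Set (3+k)/(25+k) > 0.75 and solve: k > (0.75·25 − 3)/(1 − 0.75) = 63.000.
The smallest integer exceeding 63.000 is 64.

k = 64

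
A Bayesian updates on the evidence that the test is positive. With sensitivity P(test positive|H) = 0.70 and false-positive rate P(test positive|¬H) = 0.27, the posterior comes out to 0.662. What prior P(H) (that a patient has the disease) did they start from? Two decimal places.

P(H) = 0.43

Bayes' rule in odds form gives O(H|E) = O(H)·[P(E|H)/P(E|¬H)], hence O(H) = O(H|E)/LR.
Posterior odds = 0.662/(1−0.662) = 1.9586. LR = 0.70/0.27 = 2.5926.
Prior odds = 1.9586/2.5926 = 0.7555, so P(H) = 0.7555/(1+0.7555) ≈ 0.43.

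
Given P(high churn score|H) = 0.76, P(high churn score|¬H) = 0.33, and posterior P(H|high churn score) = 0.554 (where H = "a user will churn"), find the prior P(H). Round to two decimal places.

In odds form, posterior odds = prior odds × likelihood ratio, so prior odds = posterior odds ÷ LR.
Posterior odds = 0.554/(1−0.554) = 1.2422. LR = 0.76/0.33 = 2.3030.
Prior odds = 1.2422/2.3030 = 0.5394, so P(H) = 0.5394/(1+0.5394) ≈ 0.35.

P(H) = 0.35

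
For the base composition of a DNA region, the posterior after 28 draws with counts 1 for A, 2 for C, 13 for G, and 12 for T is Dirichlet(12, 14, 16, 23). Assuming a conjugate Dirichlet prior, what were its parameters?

Dirichlet(11, 12, 3, 11)

For a Dirichlet(α) prior with multinomial counts c, the posterior is Dirichlet(α + c) componentwise.
Subtract each count from the matching posterior parameter: 12−1=11, 14−2=12, 16−13=3, 23−12=11.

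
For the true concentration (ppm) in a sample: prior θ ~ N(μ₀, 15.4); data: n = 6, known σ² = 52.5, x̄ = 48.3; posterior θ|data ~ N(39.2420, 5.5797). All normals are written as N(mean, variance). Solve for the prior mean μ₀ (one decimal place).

The posterior mean is a precision-weighted average: μ_n = (τ₀μ₀ + τ_data·x̄)/(τ₀+τ_data), with τ₀=1/σ₀² and τ_data=n/σ².
Here τ₀ = 1/15.4 = 0.064935 and τ_data = 6/52.5 = 0.114286, so τ_n = 0.179221.
Rearranging for μ₀: μ₀ = (μ_n·τ_n − τ_data·x̄)/τ₀ = (39.2420·0.179221 − 0.114286·48.3) / 0.064935 = 1.512977/0.064935 ≈ 23.3.

μ₀ = 23.3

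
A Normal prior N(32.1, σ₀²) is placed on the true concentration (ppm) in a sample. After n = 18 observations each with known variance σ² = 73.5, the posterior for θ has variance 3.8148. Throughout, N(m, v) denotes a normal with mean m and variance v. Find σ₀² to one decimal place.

Posterior precision equals prior precision plus data precision: 1/σ_n² = 1/σ₀² + n/σ².
So 1/σ₀² = 1/3.8148 − 18/73.5 = 0.262137 − 0.244898 = 0.017239.
Hence σ₀² = 1/0.017239 ≈ 58.0.

σ₀² = 58.0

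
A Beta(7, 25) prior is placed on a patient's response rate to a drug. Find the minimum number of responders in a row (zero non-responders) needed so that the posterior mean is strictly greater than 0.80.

After k responders and 0 non-responders the posterior is Beta(7+k, 25), with mean (7+k)/(7+25+k).
Set (7+k)/(32+k) > 0.80 and solve: k > (0.80·32 − 7)/(1 − 0.80) = 93.000.
The smallest integer exceeding 93.000 is 94.

k = 94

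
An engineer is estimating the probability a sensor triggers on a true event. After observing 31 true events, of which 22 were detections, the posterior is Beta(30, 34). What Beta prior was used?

Beta(8, 25)

A Beta(a, b) prior with s successes and f failures in binomial data gives a Beta(a+s, b+f) posterior.
Subtract the data counts: 30−22=8, 34−9=25.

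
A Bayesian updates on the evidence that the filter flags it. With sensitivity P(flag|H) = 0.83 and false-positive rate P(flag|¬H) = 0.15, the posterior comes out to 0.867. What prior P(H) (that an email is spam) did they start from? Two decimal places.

P(H) = 0.54

Bayes' rule in odds form gives O(H|E) = O(H)·[P(E|H)/P(E|¬H)], hence O(H) = O(H|E)/LR.
Posterior odds = 0.867/(1−0.867) = 6.5188. LR = 0.83/0.15 = 5.5333.
Prior odds = 6.5188/5.5333 = 1.1781, so P(H) = 1.1781/(1+1.1781) ≈ 0.54.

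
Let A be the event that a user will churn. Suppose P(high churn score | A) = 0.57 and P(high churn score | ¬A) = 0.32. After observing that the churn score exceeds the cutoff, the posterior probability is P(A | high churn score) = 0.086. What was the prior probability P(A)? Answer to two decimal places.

P(A) = 0.05

Bayes' rule in odds form gives O(A|E) = O(A)·[P(E|A)/P(E|¬A)], hence O(A) = O(A|E)/LR.
Posterior odds = 0.086/(1−0.086) = 0.0941. LR = 0.57/0.32 = 1.7812.
Prior odds = 0.0941/1.7812 = 0.0528, so P(A) = 0.0528/(1+0.0528) ≈ 0.05.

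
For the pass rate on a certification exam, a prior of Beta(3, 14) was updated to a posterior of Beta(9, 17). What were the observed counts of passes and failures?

Beta is conjugate to the binomial likelihood: posterior = Beta(a+s, b+f).
So s = 9 − 3 = 6 and f = 17 − 14 = 3.

6 passes and 3 failures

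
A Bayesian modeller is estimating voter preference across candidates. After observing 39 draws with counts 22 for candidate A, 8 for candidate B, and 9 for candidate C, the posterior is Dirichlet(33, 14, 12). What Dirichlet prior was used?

For a Dirichlet(α) prior with multinomial counts c, the posterior is Dirichlet(α + c) componentwise.
Subtract each count from the matching posterior parameter: 33−22=11, 14−8=6, 12−9=3.

Dirichlet(11, 6, 3)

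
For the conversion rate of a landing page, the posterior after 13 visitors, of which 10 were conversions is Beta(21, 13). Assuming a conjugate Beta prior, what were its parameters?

Beta is conjugate to the binomial likelihood: posterior = Beta(α+s, β+f).
So α = 21 − 10 = 11 and β = 13 − 3 = 10.

Beta(11, 10)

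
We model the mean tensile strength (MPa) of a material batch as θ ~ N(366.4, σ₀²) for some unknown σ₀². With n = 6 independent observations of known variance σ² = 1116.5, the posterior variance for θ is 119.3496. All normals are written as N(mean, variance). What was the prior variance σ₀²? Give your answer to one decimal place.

For the Normal–Normal model with known σ², precisions add: τ_n = τ₀ + n/σ².
So 1/σ₀² = 1/119.3496 − 6/1116.5 = 0.008379 − 0.005374 = 0.003005.
Hence σ₀² = 1/0.003005 ≈ 332.8.

σ₀² = 332.8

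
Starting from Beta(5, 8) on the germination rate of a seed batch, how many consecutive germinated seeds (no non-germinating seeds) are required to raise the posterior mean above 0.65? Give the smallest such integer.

k = 10

After k germinated seeds and 0 non-germinating seeds the posterior is Beta(5+k, 8), with mean (5+k)/(5+8+k).
Set (5+k)/(13+k) > 0.65 and solve: k > (0.65·13 − 5)/(1 − 0.65) = 9.857.
The smallest integer exceeding 9.857 is 10, and checking k=10: (15)/(23) = 0.6522 > 0.65.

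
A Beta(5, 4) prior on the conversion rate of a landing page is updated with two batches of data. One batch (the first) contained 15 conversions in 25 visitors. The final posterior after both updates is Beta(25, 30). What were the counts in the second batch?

Because Beta–binomial updating is additive in the counts, the combined data contributed (α_post−α_prior, β_post−β_prior) successes and failures.
Total across both batches: 25−5=20 conversions, 30−4=26 bounces.
Subtract the first batch: 20−15=5 conversions and 26−10=16 bounces.

5 conversions and 16 bounces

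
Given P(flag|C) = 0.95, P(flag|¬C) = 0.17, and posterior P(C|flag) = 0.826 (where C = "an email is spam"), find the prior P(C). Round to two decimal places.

P(C) = 0.46

In odds form, posterior odds = prior odds × likelihood ratio, so prior odds = posterior odds ÷ LR.
Posterior odds = 0.826/(1−0.826) = 4.7471. LR = 0.95/0.17 = 5.5882.
Prior odds = 4.7471/5.5882 = 0.8495, so P(C) = 0.8495/(1+0.8495) ≈ 0.46.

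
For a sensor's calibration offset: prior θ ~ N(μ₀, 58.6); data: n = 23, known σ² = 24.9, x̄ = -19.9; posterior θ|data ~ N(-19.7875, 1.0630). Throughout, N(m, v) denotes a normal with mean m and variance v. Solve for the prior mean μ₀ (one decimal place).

With known observation variance, the Normal–Normal posterior has precision τ_n = τ₀ + n/σ² and mean μ_n = (τ₀μ₀ + (n/σ²)x̄)/τ_n.
Here τ₀ = 1/58.6 = 0.017065 and τ_data = 23/24.9 = 0.923695, so τ_n = 0.940760.
Rearranging for μ₀: μ₀ = (μ_n·τ_n − τ_data·x̄)/τ₀ = (-19.7875·0.940760 − 0.923695·-19.9) / 0.017065 = -0.233758/0.017065 ≈ -13.7.

μ₀ = -13.7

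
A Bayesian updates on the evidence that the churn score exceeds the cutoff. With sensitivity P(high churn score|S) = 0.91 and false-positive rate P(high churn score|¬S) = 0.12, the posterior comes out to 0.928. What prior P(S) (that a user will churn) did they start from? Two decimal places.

P(S) = 0.63

Bayes' rule in odds form gives O(S|E) = O(S)·[P(E|S)/P(E|¬S)], hence O(S) = O(S|E)/LR.
Posterior odds = 0.928/(1−0.928) = 12.8889. LR = 0.91/0.12 = 7.5833.
Prior odds = 12.8889/7.5833 = 1.6996, so P(S) = 1.6996/(1+1.6996) ≈ 0.63.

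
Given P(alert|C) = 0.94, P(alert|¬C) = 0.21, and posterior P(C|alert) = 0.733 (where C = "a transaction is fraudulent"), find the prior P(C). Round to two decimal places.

Bayes' rule in odds form gives O(C|E) = O(C)·[P(E|C)/P(E|¬C)], hence O(C) = O(C|E)/LR.
Posterior odds = 0.733/(1−0.733) = 2.7453. LR = 0.94/0.21 = 4.4762.
Prior odds = 2.7453/4.4762 = 0.6133, so P(C) = 0.6133/(1+0.6133) ≈ 0.38.

P(C) = 0.38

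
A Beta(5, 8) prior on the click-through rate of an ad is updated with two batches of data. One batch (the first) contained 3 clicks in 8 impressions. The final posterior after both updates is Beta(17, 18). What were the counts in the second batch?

9 clicks and 5 non-clicks

Sequential conjugate updates are equivalent to a single update on the pooled data, so total successes = posterior α − prior α and total failures = posterior β − prior β.
Total across both batches: 17−5=12 clicks, 18−8=10 non-clicks.
Subtract the first batch: 12−3=9 clicks and 10−5=5 non-clicks.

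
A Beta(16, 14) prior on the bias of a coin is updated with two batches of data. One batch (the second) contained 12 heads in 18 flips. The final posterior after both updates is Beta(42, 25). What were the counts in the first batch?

14 heads and 5 tails

Because Beta–binomial updating is additive in the counts, the combined data contributed (α_post−α_prior, β_post−β_prior) successes and failures.
Total across both batches: 42−16=26 heads, 25−14=11 tails.
Subtract the second batch: 26−12=14 heads and 11−6=5 tails.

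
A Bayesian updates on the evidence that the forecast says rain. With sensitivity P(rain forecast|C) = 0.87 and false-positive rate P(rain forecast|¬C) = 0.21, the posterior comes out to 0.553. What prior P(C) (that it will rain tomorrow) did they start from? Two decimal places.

P(C) = 0.23

Bayes' rule in odds form gives O(C|E) = O(C)·[P(E|C)/P(E|¬C)], hence O(C) = O(C|E)/LR.
Posterior odds = 0.553/(1−0.553) = 1.2371. LR = 0.87/0.21 = 4.1429.
Prior odds = 1.2371/4.1429 = 0.2986, so P(C) = 0.2986/(1+0.2986) ≈ 0.23.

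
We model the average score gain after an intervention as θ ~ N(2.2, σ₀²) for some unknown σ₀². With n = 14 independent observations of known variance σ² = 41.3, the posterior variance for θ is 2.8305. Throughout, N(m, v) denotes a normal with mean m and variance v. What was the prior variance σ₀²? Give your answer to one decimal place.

σ₀² = 69.9

Posterior precision equals prior precision plus data precision: 1/σ_n² = 1/σ₀² + n/σ².
So 1/σ₀² = 1/2.8305 − 14/41.3 = 0.353294 − 0.338983 = 0.014311.
Hence σ₀² = 1/0.014311 ≈ 69.9.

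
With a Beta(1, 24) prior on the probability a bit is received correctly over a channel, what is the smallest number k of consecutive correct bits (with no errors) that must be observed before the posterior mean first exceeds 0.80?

After k correct bits and 0 errors the posterior is Beta(1+k, 24), with mean (1+k)/(1+24+k).
Set (1+k)/(25+k) > 0.80 and solve: k > (0.80·25 − 1)/(1 − 0.80) = 95.000.
The smallest integer exceeding 95.000 is 96.

k = 96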